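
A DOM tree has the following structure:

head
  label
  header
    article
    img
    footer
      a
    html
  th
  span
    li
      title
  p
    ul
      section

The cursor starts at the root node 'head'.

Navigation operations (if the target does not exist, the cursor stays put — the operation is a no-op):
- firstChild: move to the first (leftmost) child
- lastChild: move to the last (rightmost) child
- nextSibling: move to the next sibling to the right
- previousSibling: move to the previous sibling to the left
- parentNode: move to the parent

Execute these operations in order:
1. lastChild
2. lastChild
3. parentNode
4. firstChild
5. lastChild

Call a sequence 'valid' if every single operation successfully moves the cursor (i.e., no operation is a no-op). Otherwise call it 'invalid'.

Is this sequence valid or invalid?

Answer: valid

Derivation:
After 1 (lastChild): p
After 2 (lastChild): ul
After 3 (parentNode): p
After 4 (firstChild): ul
After 5 (lastChild): section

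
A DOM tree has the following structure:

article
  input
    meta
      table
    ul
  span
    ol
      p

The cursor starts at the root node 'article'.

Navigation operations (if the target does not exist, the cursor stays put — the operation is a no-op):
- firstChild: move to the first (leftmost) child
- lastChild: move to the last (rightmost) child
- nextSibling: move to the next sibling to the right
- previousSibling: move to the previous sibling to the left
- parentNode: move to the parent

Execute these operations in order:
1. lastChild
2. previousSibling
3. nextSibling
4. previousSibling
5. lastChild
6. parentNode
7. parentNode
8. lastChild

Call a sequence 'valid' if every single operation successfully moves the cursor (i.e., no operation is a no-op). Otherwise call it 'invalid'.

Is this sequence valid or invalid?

Answer: valid

Derivation:
After 1 (lastChild): span
After 2 (previousSibling): input
After 3 (nextSibling): span
After 4 (previousSibling): input
After 5 (lastChild): ul
After 6 (parentNode): input
After 7 (parentNode): article
After 8 (lastChild): span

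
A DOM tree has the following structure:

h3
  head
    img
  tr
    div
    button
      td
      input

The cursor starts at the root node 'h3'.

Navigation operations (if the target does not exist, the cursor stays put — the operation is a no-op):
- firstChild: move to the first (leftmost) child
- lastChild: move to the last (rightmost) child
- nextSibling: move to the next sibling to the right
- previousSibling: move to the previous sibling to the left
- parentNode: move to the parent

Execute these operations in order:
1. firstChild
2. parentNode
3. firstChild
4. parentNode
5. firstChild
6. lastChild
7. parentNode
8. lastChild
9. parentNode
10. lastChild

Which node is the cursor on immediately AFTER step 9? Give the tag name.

After 1 (firstChild): head
After 2 (parentNode): h3
After 3 (firstChild): head
After 4 (parentNode): h3
After 5 (firstChild): head
After 6 (lastChild): img
After 7 (parentNode): head
After 8 (lastChild): img
After 9 (parentNode): head

Answer: head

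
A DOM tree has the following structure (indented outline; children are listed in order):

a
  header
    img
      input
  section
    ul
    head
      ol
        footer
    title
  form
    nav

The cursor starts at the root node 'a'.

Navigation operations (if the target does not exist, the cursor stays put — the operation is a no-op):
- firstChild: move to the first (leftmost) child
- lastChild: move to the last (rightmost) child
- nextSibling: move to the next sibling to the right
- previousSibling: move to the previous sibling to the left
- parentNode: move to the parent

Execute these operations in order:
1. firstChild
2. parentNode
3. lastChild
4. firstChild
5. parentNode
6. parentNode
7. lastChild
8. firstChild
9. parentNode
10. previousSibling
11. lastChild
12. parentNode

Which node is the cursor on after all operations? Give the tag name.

Answer: section

Derivation:
After 1 (firstChild): header
After 2 (parentNode): a
After 3 (lastChild): form
After 4 (firstChild): nav
After 5 (parentNode): form
After 6 (parentNode): a
After 7 (lastChild): form
After 8 (firstChild): nav
After 9 (parentNode): form
After 10 (previousSibling): section
After 11 (lastChild): title
After 12 (parentNode): section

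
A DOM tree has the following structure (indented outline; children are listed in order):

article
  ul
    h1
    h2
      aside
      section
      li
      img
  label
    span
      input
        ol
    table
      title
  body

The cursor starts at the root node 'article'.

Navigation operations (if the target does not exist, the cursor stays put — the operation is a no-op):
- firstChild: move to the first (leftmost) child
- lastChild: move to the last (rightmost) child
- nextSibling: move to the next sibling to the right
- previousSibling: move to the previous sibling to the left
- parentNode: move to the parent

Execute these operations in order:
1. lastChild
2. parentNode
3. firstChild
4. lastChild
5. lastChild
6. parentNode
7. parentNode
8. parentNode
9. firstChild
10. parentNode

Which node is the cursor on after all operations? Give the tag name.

Answer: article

Derivation:
After 1 (lastChild): body
After 2 (parentNode): article
After 3 (firstChild): ul
After 4 (lastChild): h2
After 5 (lastChild): img
After 6 (parentNode): h2
After 7 (parentNode): ul
After 8 (parentNode): article
After 9 (firstChild): ul
After 10 (parentNode): article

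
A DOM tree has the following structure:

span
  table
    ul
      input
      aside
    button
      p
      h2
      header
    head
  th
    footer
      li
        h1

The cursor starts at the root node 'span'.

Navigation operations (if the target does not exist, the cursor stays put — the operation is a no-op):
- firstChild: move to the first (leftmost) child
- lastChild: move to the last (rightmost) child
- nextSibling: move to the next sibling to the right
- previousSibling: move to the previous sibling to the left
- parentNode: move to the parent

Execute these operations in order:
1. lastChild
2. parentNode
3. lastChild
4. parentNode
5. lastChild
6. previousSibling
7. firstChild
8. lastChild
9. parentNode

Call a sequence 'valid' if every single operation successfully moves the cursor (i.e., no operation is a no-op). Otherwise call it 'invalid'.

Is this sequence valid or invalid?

Answer: valid

Derivation:
After 1 (lastChild): th
After 2 (parentNode): span
After 3 (lastChild): th
After 4 (parentNode): span
After 5 (lastChild): th
After 6 (previousSibling): table
After 7 (firstChild): ul
After 8 (lastChild): aside
After 9 (parentNode): ul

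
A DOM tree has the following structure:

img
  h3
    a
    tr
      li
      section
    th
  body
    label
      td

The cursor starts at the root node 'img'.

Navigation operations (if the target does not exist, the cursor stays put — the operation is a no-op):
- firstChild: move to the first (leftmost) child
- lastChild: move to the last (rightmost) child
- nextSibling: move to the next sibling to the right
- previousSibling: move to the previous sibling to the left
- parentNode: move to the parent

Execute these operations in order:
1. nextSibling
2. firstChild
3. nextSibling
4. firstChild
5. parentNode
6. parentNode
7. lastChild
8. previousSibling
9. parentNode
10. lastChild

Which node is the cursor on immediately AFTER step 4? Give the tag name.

After 1 (nextSibling): img (no-op, stayed)
After 2 (firstChild): h3
After 3 (nextSibling): body
After 4 (firstChild): label

Answer: label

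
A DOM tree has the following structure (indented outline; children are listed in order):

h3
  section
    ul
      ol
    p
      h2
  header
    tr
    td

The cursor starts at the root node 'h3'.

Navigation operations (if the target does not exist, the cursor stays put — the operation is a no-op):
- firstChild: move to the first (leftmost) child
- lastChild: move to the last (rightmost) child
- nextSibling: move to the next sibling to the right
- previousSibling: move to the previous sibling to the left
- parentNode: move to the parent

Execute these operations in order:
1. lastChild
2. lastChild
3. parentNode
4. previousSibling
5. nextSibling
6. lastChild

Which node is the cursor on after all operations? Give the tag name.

Answer: td

Derivation:
After 1 (lastChild): header
After 2 (lastChild): td
After 3 (parentNode): header
After 4 (previousSibling): section
After 5 (nextSibling): header
After 6 (lastChild): td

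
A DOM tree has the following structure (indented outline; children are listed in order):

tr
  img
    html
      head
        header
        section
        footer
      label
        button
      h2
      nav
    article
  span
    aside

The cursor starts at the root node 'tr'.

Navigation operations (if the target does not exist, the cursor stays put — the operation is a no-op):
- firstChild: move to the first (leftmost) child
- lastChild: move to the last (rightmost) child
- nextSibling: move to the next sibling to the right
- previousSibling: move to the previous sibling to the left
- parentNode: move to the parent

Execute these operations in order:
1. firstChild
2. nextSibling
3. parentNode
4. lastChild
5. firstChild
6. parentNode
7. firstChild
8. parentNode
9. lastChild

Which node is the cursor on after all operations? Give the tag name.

After 1 (firstChild): img
After 2 (nextSibling): span
After 3 (parentNode): tr
After 4 (lastChild): span
After 5 (firstChild): aside
After 6 (parentNode): span
After 7 (firstChild): aside
After 8 (parentNode): span
After 9 (lastChild): aside

Answer: aside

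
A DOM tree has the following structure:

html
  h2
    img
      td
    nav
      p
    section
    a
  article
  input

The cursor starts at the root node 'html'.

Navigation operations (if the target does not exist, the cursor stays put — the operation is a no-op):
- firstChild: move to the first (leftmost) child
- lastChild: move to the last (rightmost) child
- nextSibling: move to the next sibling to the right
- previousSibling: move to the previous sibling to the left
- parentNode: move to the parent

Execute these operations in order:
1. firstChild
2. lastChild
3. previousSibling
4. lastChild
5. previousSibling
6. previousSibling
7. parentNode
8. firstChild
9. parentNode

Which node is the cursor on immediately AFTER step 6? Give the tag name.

After 1 (firstChild): h2
After 2 (lastChild): a
After 3 (previousSibling): section
After 4 (lastChild): section (no-op, stayed)
After 5 (previousSibling): nav
After 6 (previousSibling): img

Answer: img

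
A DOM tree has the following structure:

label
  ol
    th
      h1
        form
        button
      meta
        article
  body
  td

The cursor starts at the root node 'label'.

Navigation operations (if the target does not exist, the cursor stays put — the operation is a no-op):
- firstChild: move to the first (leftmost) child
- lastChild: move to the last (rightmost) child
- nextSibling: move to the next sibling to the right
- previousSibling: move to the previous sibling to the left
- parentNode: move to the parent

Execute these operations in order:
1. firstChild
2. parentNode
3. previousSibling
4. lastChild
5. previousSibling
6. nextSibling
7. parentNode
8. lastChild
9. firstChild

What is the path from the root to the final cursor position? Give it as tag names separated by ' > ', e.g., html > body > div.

Answer: label > td

Derivation:
After 1 (firstChild): ol
After 2 (parentNode): label
After 3 (previousSibling): label (no-op, stayed)
After 4 (lastChild): td
After 5 (previousSibling): body
After 6 (nextSibling): td
After 7 (parentNode): label
After 8 (lastChild): td
After 9 (firstChild): td (no-op, stayed)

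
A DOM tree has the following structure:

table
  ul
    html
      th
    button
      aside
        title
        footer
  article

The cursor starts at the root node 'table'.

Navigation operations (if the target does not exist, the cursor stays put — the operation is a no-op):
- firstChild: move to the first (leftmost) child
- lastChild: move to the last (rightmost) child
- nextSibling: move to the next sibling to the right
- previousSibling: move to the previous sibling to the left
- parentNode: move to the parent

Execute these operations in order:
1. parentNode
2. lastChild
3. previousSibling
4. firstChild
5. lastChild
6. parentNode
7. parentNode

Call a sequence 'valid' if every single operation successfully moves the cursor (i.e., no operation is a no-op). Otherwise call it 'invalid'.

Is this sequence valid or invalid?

After 1 (parentNode): table (no-op, stayed)
After 2 (lastChild): article
After 3 (previousSibling): ul
After 4 (firstChild): html
After 5 (lastChild): th
After 6 (parentNode): html
After 7 (parentNode): ul

Answer: invalid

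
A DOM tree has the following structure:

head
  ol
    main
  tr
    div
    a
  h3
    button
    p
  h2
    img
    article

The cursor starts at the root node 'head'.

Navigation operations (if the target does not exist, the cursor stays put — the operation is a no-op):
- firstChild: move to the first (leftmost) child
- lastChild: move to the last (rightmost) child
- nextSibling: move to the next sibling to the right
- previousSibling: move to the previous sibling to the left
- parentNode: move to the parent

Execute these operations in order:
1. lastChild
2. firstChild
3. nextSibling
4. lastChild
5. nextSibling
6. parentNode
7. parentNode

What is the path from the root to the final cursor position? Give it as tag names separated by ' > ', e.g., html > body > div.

Answer: head

Derivation:
After 1 (lastChild): h2
After 2 (firstChild): img
After 3 (nextSibling): article
After 4 (lastChild): article (no-op, stayed)
After 5 (nextSibling): article (no-op, stayed)
After 6 (parentNode): h2
After 7 (parentNode): head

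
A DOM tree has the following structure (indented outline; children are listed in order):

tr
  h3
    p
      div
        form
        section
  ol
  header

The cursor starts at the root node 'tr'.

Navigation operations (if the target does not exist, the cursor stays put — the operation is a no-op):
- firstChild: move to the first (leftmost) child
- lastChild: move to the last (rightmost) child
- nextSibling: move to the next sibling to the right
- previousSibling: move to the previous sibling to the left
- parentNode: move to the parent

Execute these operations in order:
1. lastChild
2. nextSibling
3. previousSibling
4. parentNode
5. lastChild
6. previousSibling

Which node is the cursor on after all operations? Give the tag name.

Answer: ol

Derivation:
After 1 (lastChild): header
After 2 (nextSibling): header (no-op, stayed)
After 3 (previousSibling): ol
After 4 (parentNode): tr
After 5 (lastChild): header
After 6 (previousSibling): ol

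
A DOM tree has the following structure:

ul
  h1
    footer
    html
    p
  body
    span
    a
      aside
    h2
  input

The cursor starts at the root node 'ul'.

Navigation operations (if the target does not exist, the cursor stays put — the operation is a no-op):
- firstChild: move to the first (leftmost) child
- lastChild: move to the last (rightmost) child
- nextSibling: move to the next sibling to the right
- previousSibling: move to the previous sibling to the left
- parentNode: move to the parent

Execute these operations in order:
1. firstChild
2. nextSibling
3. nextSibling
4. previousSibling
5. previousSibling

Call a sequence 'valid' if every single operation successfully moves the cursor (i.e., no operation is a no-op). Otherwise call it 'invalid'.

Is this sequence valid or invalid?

Answer: valid

Derivation:
After 1 (firstChild): h1
After 2 (nextSibling): body
After 3 (nextSibling): input
After 4 (previousSibling): body
After 5 (previousSibling): h1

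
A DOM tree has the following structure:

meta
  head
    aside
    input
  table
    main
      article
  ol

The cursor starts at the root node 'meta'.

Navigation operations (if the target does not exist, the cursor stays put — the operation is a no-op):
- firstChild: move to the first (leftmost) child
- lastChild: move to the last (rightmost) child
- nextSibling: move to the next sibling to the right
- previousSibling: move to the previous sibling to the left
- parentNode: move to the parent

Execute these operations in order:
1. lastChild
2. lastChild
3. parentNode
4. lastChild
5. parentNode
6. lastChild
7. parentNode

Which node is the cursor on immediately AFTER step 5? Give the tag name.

Answer: meta

Derivation:
After 1 (lastChild): ol
After 2 (lastChild): ol (no-op, stayed)
After 3 (parentNode): meta
After 4 (lastChild): ol
After 5 (parentNode): meta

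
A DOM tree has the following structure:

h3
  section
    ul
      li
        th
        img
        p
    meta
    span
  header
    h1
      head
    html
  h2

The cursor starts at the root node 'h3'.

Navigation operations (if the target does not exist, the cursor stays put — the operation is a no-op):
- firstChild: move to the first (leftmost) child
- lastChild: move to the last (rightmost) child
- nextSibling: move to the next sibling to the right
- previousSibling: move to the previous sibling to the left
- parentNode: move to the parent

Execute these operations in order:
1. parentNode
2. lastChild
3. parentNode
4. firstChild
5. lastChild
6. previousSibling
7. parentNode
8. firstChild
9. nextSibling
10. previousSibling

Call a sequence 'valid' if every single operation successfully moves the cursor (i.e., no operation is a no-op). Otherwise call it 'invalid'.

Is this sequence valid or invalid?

After 1 (parentNode): h3 (no-op, stayed)
After 2 (lastChild): h2
After 3 (parentNode): h3
After 4 (firstChild): section
After 5 (lastChild): span
After 6 (previousSibling): meta
After 7 (parentNode): section
After 8 (firstChild): ul
After 9 (nextSibling): meta
After 10 (previousSibling): ul

Answer: invalid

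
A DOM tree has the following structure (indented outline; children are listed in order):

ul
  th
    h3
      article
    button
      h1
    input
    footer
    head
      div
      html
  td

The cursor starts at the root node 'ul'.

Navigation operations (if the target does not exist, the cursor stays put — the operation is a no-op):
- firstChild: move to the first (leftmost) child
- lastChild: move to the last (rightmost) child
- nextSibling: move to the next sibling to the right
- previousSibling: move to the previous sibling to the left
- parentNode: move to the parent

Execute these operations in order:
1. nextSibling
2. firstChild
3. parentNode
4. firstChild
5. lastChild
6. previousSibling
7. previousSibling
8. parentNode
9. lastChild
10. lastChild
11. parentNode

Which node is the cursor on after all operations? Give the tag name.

After 1 (nextSibling): ul (no-op, stayed)
After 2 (firstChild): th
After 3 (parentNode): ul
After 4 (firstChild): th
After 5 (lastChild): head
After 6 (previousSibling): footer
After 7 (previousSibling): input
After 8 (parentNode): th
After 9 (lastChild): head
After 10 (lastChild): html
After 11 (parentNode): head

Answer: head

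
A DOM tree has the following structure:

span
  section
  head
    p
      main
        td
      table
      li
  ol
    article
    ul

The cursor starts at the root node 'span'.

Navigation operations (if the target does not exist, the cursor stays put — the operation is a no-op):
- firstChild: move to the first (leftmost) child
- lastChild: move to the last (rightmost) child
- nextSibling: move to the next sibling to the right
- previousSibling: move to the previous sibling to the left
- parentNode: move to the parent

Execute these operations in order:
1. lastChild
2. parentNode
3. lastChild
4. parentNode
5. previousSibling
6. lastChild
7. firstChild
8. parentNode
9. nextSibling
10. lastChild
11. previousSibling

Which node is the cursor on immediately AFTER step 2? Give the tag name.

Answer: span

Derivation:
After 1 (lastChild): ol
After 2 (parentNode): span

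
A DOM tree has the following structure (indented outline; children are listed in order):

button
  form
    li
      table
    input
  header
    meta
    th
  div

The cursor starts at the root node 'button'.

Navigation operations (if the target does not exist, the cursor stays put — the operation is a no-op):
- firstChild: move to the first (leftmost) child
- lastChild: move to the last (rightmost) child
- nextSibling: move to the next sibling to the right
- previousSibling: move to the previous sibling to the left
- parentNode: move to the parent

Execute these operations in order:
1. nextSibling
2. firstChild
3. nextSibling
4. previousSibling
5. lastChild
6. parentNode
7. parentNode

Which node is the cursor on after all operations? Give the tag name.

Answer: button

Derivation:
After 1 (nextSibling): button (no-op, stayed)
After 2 (firstChild): form
After 3 (nextSibling): header
After 4 (previousSibling): form
After 5 (lastChild): input
After 6 (parentNode): form
After 7 (parentNode): button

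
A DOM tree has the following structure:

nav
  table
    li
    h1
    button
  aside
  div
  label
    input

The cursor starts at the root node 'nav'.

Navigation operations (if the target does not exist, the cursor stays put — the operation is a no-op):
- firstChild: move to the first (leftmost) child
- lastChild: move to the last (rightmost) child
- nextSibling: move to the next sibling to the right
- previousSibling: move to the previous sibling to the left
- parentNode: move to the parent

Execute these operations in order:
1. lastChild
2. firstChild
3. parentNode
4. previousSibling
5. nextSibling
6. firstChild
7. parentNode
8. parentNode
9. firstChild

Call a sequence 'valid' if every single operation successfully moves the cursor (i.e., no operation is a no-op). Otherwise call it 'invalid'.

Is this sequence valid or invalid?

Answer: valid

Derivation:
After 1 (lastChild): label
After 2 (firstChild): input
After 3 (parentNode): label
After 4 (previousSibling): div
After 5 (nextSibling): label
After 6 (firstChild): input
After 7 (parentNode): label
After 8 (parentNode): nav
After 9 (firstChild): table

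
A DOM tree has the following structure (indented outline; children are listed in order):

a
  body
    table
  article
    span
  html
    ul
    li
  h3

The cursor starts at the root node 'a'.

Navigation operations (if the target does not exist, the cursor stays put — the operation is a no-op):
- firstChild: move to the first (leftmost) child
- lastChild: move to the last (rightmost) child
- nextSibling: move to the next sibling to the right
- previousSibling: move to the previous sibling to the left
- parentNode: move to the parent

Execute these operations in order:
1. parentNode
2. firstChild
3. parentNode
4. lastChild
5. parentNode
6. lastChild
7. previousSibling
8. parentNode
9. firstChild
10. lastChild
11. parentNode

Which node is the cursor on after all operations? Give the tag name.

After 1 (parentNode): a (no-op, stayed)
After 2 (firstChild): body
After 3 (parentNode): a
After 4 (lastChild): h3
After 5 (parentNode): a
After 6 (lastChild): h3
After 7 (previousSibling): html
After 8 (parentNode): a
After 9 (firstChild): body
After 10 (lastChild): table
After 11 (parentNode): body

Answer: body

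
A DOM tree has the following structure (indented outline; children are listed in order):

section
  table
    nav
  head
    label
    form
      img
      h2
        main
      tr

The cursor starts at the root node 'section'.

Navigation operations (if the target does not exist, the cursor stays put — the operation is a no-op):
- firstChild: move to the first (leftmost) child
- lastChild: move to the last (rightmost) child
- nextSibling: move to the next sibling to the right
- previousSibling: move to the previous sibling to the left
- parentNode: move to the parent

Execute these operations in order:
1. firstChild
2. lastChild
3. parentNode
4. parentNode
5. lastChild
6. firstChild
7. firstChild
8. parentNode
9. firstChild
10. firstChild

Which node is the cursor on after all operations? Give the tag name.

Answer: label

Derivation:
After 1 (firstChild): table
After 2 (lastChild): nav
After 3 (parentNode): table
After 4 (parentNode): section
After 5 (lastChild): head
After 6 (firstChild): label
After 7 (firstChild): label (no-op, stayed)
After 8 (parentNode): head
After 9 (firstChild): label
After 10 (firstChild): label (no-op, stayed)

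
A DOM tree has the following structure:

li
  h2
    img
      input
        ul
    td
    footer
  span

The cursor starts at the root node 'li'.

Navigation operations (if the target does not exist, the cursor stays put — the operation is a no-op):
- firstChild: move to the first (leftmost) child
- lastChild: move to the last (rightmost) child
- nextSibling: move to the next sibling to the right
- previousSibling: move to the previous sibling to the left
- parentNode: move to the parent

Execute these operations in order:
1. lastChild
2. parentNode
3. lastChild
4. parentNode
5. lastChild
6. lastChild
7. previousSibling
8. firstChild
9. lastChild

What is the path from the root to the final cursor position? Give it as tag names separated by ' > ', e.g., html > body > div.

After 1 (lastChild): span
After 2 (parentNode): li
After 3 (lastChild): span
After 4 (parentNode): li
After 5 (lastChild): span
After 6 (lastChild): span (no-op, stayed)
After 7 (previousSibling): h2
After 8 (firstChild): img
After 9 (lastChild): input

Answer: li > h2 > img > input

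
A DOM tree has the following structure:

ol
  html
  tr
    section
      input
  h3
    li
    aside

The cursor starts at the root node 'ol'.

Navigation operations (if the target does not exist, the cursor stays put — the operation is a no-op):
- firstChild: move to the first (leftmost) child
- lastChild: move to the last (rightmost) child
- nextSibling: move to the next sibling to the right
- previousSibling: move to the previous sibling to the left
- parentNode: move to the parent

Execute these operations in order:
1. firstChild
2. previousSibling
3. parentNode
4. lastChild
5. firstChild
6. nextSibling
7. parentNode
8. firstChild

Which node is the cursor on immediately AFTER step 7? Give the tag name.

After 1 (firstChild): html
After 2 (previousSibling): html (no-op, stayed)
After 3 (parentNode): ol
After 4 (lastChild): h3
After 5 (firstChild): li
After 6 (nextSibling): aside
After 7 (parentNode): h3

Answer: h3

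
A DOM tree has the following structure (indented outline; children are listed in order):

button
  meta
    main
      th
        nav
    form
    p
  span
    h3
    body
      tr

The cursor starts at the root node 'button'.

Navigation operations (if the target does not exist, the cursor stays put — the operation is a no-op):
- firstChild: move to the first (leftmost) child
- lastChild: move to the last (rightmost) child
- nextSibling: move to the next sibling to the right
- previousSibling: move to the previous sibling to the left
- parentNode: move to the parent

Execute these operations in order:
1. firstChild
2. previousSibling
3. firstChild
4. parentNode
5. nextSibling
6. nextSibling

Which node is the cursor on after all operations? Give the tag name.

After 1 (firstChild): meta
After 2 (previousSibling): meta (no-op, stayed)
After 3 (firstChild): main
After 4 (parentNode): meta
After 5 (nextSibling): span
After 6 (nextSibling): span (no-op, stayed)

Answer: span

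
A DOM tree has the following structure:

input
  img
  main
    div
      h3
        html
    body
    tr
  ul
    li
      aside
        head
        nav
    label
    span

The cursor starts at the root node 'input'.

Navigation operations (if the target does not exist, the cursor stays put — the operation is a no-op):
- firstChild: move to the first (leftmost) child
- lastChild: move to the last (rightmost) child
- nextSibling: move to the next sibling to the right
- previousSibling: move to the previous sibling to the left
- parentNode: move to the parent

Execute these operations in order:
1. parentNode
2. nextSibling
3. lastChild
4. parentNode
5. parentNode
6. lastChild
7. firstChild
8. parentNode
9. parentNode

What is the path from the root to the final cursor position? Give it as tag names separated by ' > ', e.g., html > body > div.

Answer: input

Derivation:
After 1 (parentNode): input (no-op, stayed)
After 2 (nextSibling): input (no-op, stayed)
After 3 (lastChild): ul
After 4 (parentNode): input
After 5 (parentNode): input (no-op, stayed)
After 6 (lastChild): ul
After 7 (firstChild): li
After 8 (parentNode): ul
After 9 (parentNode): input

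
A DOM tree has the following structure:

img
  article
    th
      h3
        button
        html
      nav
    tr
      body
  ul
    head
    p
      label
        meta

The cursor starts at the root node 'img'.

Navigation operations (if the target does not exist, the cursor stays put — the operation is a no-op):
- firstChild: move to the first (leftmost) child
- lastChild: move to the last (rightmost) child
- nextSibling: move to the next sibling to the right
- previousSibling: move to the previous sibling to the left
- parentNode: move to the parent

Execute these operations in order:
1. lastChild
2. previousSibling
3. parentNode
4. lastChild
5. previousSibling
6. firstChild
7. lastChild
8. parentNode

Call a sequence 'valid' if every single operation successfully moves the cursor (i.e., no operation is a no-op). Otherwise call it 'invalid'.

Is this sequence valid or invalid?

After 1 (lastChild): ul
After 2 (previousSibling): article
After 3 (parentNode): img
After 4 (lastChild): ul
After 5 (previousSibling): article
After 6 (firstChild): th
After 7 (lastChild): nav
After 8 (parentNode): th

Answer: valid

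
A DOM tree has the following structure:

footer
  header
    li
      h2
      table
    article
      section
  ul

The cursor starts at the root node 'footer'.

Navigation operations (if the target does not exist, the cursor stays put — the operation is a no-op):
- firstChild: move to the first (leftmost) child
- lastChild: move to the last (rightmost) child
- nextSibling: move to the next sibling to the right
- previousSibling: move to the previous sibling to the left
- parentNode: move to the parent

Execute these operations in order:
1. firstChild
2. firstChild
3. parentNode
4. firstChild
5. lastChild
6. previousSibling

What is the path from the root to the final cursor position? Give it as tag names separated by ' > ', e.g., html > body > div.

Answer: footer > header > li > h2

Derivation:
After 1 (firstChild): header
After 2 (firstChild): li
After 3 (parentNode): header
After 4 (firstChild): li
After 5 (lastChild): table
After 6 (previousSibling): h2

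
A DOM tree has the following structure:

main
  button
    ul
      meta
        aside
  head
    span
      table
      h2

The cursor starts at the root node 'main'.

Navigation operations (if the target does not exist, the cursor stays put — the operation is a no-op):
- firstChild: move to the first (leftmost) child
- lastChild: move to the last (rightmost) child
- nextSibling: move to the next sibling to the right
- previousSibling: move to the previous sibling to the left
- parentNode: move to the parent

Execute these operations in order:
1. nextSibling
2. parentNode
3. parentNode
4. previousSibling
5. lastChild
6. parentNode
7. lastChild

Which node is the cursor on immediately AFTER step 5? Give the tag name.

Answer: head

Derivation:
After 1 (nextSibling): main (no-op, stayed)
After 2 (parentNode): main (no-op, stayed)
After 3 (parentNode): main (no-op, stayed)
After 4 (previousSibling): main (no-op, stayed)
After 5 (lastChild): head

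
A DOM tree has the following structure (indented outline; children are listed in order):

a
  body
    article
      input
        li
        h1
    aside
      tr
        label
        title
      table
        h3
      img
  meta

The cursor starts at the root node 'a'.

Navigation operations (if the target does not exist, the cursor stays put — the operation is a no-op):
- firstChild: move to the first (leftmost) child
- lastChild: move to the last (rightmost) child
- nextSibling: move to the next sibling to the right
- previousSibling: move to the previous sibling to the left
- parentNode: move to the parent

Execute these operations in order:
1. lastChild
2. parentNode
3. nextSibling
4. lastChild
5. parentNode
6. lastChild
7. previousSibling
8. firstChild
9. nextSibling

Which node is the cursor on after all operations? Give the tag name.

Answer: aside

Derivation:
After 1 (lastChild): meta
After 2 (parentNode): a
After 3 (nextSibling): a (no-op, stayed)
After 4 (lastChild): meta
After 5 (parentNode): a
After 6 (lastChild): meta
After 7 (previousSibling): body
After 8 (firstChild): article
After 9 (nextSibling): aside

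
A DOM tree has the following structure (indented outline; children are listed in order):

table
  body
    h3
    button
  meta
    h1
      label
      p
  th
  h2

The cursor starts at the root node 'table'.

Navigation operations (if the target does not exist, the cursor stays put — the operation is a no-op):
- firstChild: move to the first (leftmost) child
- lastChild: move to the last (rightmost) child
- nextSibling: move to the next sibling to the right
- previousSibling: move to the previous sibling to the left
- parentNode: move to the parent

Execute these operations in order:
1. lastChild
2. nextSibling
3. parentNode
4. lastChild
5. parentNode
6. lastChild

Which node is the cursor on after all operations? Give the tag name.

Answer: h2

Derivation:
After 1 (lastChild): h2
After 2 (nextSibling): h2 (no-op, stayed)
After 3 (parentNode): table
After 4 (lastChild): h2
After 5 (parentNode): table
After 6 (lastChild): h2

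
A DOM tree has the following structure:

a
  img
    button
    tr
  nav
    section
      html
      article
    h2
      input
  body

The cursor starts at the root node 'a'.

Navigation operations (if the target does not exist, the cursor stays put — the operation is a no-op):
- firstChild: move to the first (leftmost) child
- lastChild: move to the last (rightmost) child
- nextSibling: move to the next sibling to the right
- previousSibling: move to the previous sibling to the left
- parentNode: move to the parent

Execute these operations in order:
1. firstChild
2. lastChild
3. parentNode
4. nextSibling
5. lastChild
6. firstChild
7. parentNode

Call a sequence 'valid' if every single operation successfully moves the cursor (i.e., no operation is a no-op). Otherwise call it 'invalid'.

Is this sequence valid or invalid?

Answer: valid

Derivation:
After 1 (firstChild): img
After 2 (lastChild): tr
After 3 (parentNode): img
After 4 (nextSibling): nav
After 5 (lastChild): h2
After 6 (firstChild): input
After 7 (parentNode): h2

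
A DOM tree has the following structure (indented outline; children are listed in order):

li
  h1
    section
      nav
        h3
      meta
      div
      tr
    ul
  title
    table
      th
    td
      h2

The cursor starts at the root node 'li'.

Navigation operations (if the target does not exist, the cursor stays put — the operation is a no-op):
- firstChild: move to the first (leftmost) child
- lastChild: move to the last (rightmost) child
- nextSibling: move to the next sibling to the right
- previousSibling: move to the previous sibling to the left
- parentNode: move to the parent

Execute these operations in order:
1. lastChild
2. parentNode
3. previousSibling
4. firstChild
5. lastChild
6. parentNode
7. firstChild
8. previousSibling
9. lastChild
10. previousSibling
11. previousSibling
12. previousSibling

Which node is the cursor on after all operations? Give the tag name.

After 1 (lastChild): title
After 2 (parentNode): li
After 3 (previousSibling): li (no-op, stayed)
After 4 (firstChild): h1
After 5 (lastChild): ul
After 6 (parentNode): h1
After 7 (firstChild): section
After 8 (previousSibling): section (no-op, stayed)
After 9 (lastChild): tr
After 10 (previousSibling): div
After 11 (previousSibling): meta
After 12 (previousSibling): nav

Answer: nav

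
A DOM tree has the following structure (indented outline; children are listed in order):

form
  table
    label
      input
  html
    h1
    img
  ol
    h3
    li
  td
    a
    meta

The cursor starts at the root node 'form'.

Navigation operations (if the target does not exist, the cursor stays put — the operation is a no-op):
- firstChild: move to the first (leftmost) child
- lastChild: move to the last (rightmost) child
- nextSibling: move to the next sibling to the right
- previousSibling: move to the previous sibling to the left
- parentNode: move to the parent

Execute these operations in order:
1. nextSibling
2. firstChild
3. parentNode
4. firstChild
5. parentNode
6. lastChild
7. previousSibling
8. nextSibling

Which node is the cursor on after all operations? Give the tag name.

After 1 (nextSibling): form (no-op, stayed)
After 2 (firstChild): table
After 3 (parentNode): form
After 4 (firstChild): table
After 5 (parentNode): form
After 6 (lastChild): td
After 7 (previousSibling): ol
After 8 (nextSibling): td

Answer: td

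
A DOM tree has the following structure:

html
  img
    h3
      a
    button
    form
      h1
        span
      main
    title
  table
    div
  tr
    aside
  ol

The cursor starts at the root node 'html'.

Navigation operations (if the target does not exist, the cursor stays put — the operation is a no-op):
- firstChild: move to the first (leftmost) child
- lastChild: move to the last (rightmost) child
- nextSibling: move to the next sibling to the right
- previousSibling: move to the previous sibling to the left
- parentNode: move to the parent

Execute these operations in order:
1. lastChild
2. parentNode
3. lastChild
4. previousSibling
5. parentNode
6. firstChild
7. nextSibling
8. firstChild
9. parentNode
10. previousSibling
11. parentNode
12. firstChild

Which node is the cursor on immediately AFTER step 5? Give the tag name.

Answer: html

Derivation:
After 1 (lastChild): ol
After 2 (parentNode): html
After 3 (lastChild): ol
After 4 (previousSibling): tr
After 5 (parentNode): html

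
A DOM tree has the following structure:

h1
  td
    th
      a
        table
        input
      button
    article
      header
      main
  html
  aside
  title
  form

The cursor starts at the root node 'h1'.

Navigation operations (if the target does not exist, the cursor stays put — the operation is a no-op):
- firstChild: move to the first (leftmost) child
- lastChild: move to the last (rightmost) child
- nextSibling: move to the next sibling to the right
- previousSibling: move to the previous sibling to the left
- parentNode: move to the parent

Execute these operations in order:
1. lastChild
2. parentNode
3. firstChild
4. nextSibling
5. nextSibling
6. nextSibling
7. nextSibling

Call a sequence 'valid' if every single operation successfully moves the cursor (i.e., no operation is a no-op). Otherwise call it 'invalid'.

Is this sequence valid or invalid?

After 1 (lastChild): form
After 2 (parentNode): h1
After 3 (firstChild): td
After 4 (nextSibling): html
After 5 (nextSibling): aside
After 6 (nextSibling): title
After 7 (nextSibling): form

Answer: valid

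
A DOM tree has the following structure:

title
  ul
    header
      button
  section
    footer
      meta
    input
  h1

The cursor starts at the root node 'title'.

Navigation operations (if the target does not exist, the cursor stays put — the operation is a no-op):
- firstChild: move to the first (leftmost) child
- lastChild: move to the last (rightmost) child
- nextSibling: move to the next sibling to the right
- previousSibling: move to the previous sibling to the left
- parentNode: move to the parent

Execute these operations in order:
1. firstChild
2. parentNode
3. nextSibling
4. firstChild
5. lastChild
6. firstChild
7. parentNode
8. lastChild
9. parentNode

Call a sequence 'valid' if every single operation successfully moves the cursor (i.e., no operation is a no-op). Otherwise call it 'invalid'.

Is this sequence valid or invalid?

After 1 (firstChild): ul
After 2 (parentNode): title
After 3 (nextSibling): title (no-op, stayed)
After 4 (firstChild): ul
After 5 (lastChild): header
After 6 (firstChild): button
After 7 (parentNode): header
After 8 (lastChild): button
After 9 (parentNode): header

Answer: invalid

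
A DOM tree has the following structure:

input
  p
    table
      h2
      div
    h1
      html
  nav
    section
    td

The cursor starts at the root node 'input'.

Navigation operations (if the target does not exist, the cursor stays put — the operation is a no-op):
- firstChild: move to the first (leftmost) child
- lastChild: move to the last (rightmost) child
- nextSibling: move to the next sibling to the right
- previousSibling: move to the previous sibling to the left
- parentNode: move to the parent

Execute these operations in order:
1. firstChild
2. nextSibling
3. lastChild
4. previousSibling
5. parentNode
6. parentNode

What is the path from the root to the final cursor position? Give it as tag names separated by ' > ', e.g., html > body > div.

After 1 (firstChild): p
After 2 (nextSibling): nav
After 3 (lastChild): td
After 4 (previousSibling): section
After 5 (parentNode): nav
After 6 (parentNode): input

Answer: input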